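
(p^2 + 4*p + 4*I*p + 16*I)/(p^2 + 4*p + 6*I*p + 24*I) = (p + 4*I)/(p + 6*I)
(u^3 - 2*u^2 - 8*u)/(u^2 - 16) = u*(u + 2)/(u + 4)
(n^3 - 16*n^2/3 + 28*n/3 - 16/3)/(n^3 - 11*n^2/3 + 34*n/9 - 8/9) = 3*(n - 2)/(3*n - 1)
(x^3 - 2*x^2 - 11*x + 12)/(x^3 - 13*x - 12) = (x - 1)/(x + 1)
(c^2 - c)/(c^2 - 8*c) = (c - 1)/(c - 8)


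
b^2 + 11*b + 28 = (b + 4)*(b + 7)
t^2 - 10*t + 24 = (t - 6)*(t - 4)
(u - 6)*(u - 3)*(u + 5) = u^3 - 4*u^2 - 27*u + 90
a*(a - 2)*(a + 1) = a^3 - a^2 - 2*a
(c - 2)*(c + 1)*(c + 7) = c^3 + 6*c^2 - 9*c - 14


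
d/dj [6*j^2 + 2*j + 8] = 12*j + 2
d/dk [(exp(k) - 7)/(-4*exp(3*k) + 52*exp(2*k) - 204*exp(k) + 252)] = exp(k)/(2*(exp(3*k) - 9*exp(2*k) + 27*exp(k) - 27))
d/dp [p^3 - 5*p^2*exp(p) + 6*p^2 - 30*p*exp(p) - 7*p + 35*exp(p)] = -5*p^2*exp(p) + 3*p^2 - 40*p*exp(p) + 12*p + 5*exp(p) - 7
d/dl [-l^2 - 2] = -2*l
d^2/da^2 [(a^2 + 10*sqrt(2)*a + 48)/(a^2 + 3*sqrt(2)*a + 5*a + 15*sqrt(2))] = 2*(-5*a^3 + 7*sqrt(2)*a^3 - 45*sqrt(2)*a^2 + 144*a^2 - 180*a + 432*sqrt(2)*a - 180*sqrt(2) + 1014)/(a^6 + 9*sqrt(2)*a^5 + 15*a^5 + 129*a^4 + 135*sqrt(2)*a^4 + 935*a^3 + 729*sqrt(2)*a^3 + 1935*sqrt(2)*a^2 + 4050*a^2 + 4050*sqrt(2)*a + 6750*a + 6750*sqrt(2))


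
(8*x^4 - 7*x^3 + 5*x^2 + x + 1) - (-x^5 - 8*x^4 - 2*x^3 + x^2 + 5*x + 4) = x^5 + 16*x^4 - 5*x^3 + 4*x^2 - 4*x - 3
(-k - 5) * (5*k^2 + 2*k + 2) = -5*k^3 - 27*k^2 - 12*k - 10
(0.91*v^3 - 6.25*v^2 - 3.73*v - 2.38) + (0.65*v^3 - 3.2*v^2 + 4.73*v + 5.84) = 1.56*v^3 - 9.45*v^2 + 1.0*v + 3.46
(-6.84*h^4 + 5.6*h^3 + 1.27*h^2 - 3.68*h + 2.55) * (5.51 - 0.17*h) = 1.1628*h^5 - 38.6404*h^4 + 30.6401*h^3 + 7.6233*h^2 - 20.7103*h + 14.0505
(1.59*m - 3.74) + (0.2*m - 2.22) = 1.79*m - 5.96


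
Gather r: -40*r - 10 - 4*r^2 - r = -4*r^2 - 41*r - 10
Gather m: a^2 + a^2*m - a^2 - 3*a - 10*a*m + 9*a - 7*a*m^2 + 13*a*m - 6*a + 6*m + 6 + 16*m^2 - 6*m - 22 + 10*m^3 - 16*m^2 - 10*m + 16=-7*a*m^2 + 10*m^3 + m*(a^2 + 3*a - 10)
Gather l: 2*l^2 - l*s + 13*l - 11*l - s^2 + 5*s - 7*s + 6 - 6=2*l^2 + l*(2 - s) - s^2 - 2*s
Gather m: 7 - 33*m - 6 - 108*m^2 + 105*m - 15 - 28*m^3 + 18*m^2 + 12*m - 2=-28*m^3 - 90*m^2 + 84*m - 16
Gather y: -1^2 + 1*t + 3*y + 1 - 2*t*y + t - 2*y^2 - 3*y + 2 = -2*t*y + 2*t - 2*y^2 + 2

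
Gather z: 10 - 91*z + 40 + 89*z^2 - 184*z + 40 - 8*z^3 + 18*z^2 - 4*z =-8*z^3 + 107*z^2 - 279*z + 90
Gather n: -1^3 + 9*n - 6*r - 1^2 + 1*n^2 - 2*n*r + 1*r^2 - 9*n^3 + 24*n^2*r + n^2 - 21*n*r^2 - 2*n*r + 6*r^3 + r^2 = -9*n^3 + n^2*(24*r + 2) + n*(-21*r^2 - 4*r + 9) + 6*r^3 + 2*r^2 - 6*r - 2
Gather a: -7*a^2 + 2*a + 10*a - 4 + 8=-7*a^2 + 12*a + 4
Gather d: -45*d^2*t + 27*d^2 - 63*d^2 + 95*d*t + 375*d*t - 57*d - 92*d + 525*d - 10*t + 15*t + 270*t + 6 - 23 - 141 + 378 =d^2*(-45*t - 36) + d*(470*t + 376) + 275*t + 220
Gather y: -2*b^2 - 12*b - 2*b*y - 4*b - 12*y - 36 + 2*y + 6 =-2*b^2 - 16*b + y*(-2*b - 10) - 30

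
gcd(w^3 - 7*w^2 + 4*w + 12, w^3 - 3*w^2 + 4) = w^2 - w - 2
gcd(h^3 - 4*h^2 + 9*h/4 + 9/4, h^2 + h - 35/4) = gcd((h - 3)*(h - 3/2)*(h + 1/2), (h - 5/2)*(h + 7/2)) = 1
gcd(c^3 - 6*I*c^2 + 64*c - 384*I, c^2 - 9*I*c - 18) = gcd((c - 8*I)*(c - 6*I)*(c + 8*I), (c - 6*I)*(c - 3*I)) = c - 6*I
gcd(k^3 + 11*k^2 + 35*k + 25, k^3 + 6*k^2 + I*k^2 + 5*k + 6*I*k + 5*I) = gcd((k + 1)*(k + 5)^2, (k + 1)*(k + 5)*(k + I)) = k^2 + 6*k + 5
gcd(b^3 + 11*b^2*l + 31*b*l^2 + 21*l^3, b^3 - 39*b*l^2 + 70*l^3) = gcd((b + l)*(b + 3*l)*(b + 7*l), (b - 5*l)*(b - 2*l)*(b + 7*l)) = b + 7*l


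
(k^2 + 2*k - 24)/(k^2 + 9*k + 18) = (k - 4)/(k + 3)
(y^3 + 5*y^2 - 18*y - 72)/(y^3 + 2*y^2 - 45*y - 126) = (y - 4)/(y - 7)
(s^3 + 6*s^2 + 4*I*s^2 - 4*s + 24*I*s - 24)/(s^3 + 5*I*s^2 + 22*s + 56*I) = (s^2 + 2*s*(3 + I) + 12*I)/(s^2 + 3*I*s + 28)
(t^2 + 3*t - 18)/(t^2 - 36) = (t - 3)/(t - 6)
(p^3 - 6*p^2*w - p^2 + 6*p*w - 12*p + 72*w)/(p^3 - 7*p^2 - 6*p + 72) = (p - 6*w)/(p - 6)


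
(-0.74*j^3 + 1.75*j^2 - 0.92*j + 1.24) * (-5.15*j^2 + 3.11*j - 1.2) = 3.811*j^5 - 11.3139*j^4 + 11.0685*j^3 - 11.3472*j^2 + 4.9604*j - 1.488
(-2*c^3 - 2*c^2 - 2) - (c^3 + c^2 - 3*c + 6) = -3*c^3 - 3*c^2 + 3*c - 8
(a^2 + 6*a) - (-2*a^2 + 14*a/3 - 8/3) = 3*a^2 + 4*a/3 + 8/3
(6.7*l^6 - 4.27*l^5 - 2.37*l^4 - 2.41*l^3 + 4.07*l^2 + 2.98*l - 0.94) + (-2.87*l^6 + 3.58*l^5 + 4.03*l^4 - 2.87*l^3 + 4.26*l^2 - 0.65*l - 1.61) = 3.83*l^6 - 0.69*l^5 + 1.66*l^4 - 5.28*l^3 + 8.33*l^2 + 2.33*l - 2.55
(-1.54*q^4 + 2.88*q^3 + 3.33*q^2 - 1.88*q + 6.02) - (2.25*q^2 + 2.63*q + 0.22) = -1.54*q^4 + 2.88*q^3 + 1.08*q^2 - 4.51*q + 5.8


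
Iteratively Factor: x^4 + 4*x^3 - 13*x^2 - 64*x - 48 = (x + 4)*(x^3 - 13*x - 12) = (x + 1)*(x + 4)*(x^2 - x - 12) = (x + 1)*(x + 3)*(x + 4)*(x - 4)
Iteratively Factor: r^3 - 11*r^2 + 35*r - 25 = (r - 5)*(r^2 - 6*r + 5) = (r - 5)^2*(r - 1)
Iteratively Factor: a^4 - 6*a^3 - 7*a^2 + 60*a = (a - 4)*(a^3 - 2*a^2 - 15*a) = (a - 5)*(a - 4)*(a^2 + 3*a) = a*(a - 5)*(a - 4)*(a + 3)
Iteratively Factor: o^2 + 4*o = (o + 4)*(o)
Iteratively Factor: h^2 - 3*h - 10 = (h - 5)*(h + 2)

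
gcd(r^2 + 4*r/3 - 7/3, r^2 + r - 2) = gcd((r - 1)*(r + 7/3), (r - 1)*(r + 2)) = r - 1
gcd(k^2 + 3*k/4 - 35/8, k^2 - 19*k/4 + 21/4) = k - 7/4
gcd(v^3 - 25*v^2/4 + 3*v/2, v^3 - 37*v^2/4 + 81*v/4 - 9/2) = v^2 - 25*v/4 + 3/2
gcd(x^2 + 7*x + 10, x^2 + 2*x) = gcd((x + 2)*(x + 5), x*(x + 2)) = x + 2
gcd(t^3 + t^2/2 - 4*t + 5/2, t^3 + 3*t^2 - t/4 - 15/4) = t^2 + 3*t/2 - 5/2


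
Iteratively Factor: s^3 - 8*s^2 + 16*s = (s)*(s^2 - 8*s + 16) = s*(s - 4)*(s - 4)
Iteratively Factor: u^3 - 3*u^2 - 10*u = (u)*(u^2 - 3*u - 10) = u*(u - 5)*(u + 2)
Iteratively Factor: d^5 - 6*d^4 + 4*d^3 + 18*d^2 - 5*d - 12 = (d + 1)*(d^4 - 7*d^3 + 11*d^2 + 7*d - 12) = (d - 3)*(d + 1)*(d^3 - 4*d^2 - d + 4) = (d - 4)*(d - 3)*(d + 1)*(d^2 - 1) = (d - 4)*(d - 3)*(d + 1)^2*(d - 1)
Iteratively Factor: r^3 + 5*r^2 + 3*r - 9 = (r + 3)*(r^2 + 2*r - 3) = (r - 1)*(r + 3)*(r + 3)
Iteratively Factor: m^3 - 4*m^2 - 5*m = (m - 5)*(m^2 + m) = m*(m - 5)*(m + 1)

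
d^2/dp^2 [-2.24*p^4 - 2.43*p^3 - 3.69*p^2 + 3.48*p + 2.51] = -26.88*p^2 - 14.58*p - 7.38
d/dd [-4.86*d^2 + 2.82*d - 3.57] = 2.82 - 9.72*d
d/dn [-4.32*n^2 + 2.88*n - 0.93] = 2.88 - 8.64*n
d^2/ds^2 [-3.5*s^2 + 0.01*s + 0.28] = -7.00000000000000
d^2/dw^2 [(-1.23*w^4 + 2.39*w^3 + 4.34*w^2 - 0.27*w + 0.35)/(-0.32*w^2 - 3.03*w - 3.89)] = (0.251904*w^6 + 7.15564799999999*w^5 + 76.941666*w^4 + 202.499122*w^3 + 86.52807*w^2 - 221.04705*w - 143.266716)/(0.032768*w^6 + 0.930816*w^5 + 10.008672*w^4 + 50.448591*w^3 + 121.667919*w^2 + 137.550789*w + 58.863869)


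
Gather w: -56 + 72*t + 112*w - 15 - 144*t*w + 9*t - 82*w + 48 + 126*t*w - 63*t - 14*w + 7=18*t + w*(16 - 18*t) - 16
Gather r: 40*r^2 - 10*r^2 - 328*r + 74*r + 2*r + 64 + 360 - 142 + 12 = 30*r^2 - 252*r + 294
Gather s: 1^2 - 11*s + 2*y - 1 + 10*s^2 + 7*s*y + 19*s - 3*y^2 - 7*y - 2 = 10*s^2 + s*(7*y + 8) - 3*y^2 - 5*y - 2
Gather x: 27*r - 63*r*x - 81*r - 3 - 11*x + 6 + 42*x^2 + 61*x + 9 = -54*r + 42*x^2 + x*(50 - 63*r) + 12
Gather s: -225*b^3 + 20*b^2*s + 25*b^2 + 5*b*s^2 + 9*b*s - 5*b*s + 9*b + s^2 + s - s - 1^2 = -225*b^3 + 25*b^2 + 9*b + s^2*(5*b + 1) + s*(20*b^2 + 4*b) - 1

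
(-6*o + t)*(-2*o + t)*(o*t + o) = 12*o^3*t + 12*o^3 - 8*o^2*t^2 - 8*o^2*t + o*t^3 + o*t^2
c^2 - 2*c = c*(c - 2)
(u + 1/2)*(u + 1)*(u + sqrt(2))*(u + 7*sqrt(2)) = u^4 + 3*u^3/2 + 8*sqrt(2)*u^3 + 29*u^2/2 + 12*sqrt(2)*u^2 + 4*sqrt(2)*u + 21*u + 7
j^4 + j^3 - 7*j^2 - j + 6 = (j - 2)*(j - 1)*(j + 1)*(j + 3)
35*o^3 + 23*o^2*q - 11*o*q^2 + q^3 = (-7*o + q)*(-5*o + q)*(o + q)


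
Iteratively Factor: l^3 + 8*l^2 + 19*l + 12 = (l + 1)*(l^2 + 7*l + 12) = (l + 1)*(l + 4)*(l + 3)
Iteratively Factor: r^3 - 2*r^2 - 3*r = (r - 3)*(r^2 + r) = (r - 3)*(r + 1)*(r)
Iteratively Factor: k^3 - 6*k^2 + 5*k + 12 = (k + 1)*(k^2 - 7*k + 12) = (k - 4)*(k + 1)*(k - 3)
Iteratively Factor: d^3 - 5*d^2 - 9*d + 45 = (d - 3)*(d^2 - 2*d - 15) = (d - 5)*(d - 3)*(d + 3)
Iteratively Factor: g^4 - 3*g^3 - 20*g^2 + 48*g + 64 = (g + 4)*(g^3 - 7*g^2 + 8*g + 16) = (g - 4)*(g + 4)*(g^2 - 3*g - 4) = (g - 4)*(g + 1)*(g + 4)*(g - 4)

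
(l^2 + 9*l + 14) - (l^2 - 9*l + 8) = 18*l + 6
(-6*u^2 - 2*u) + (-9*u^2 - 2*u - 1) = -15*u^2 - 4*u - 1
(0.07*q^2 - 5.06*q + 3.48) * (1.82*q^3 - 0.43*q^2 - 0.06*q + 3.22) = 0.1274*q^5 - 9.2393*q^4 + 8.5052*q^3 - 0.9674*q^2 - 16.502*q + 11.2056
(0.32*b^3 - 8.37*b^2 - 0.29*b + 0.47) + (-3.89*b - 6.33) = 0.32*b^3 - 8.37*b^2 - 4.18*b - 5.86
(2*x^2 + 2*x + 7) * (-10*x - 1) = -20*x^3 - 22*x^2 - 72*x - 7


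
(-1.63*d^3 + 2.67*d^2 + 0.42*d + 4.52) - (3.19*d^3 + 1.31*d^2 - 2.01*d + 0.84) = -4.82*d^3 + 1.36*d^2 + 2.43*d + 3.68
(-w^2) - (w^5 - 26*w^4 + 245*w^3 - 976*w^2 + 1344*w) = -w^5 + 26*w^4 - 245*w^3 + 975*w^2 - 1344*w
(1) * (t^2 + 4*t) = t^2 + 4*t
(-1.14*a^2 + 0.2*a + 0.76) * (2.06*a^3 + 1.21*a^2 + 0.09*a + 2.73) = -2.3484*a^5 - 0.9674*a^4 + 1.705*a^3 - 2.1746*a^2 + 0.6144*a + 2.0748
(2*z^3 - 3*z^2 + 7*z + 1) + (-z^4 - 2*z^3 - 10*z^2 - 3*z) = -z^4 - 13*z^2 + 4*z + 1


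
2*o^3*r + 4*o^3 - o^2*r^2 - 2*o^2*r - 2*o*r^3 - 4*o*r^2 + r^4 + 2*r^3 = (-2*o + r)*(-o + r)*(o + r)*(r + 2)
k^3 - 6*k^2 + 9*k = k*(k - 3)^2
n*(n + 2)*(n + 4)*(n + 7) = n^4 + 13*n^3 + 50*n^2 + 56*n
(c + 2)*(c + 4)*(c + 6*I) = c^3 + 6*c^2 + 6*I*c^2 + 8*c + 36*I*c + 48*I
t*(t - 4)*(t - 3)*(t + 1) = t^4 - 6*t^3 + 5*t^2 + 12*t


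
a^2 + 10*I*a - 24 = (a + 4*I)*(a + 6*I)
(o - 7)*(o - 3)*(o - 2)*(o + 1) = o^4 - 11*o^3 + 29*o^2 - o - 42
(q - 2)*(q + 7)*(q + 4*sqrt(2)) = q^3 + 5*q^2 + 4*sqrt(2)*q^2 - 14*q + 20*sqrt(2)*q - 56*sqrt(2)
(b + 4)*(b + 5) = b^2 + 9*b + 20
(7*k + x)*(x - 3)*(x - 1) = 7*k*x^2 - 28*k*x + 21*k + x^3 - 4*x^2 + 3*x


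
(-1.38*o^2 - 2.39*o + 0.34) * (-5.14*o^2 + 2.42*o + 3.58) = 7.0932*o^4 + 8.945*o^3 - 12.4718*o^2 - 7.7334*o + 1.2172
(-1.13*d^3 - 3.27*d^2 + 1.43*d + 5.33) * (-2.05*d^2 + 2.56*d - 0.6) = 2.3165*d^5 + 3.8107*d^4 - 10.6247*d^3 - 5.3037*d^2 + 12.7868*d - 3.198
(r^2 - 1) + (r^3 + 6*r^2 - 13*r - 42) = r^3 + 7*r^2 - 13*r - 43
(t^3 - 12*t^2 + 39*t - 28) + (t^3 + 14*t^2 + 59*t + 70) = 2*t^3 + 2*t^2 + 98*t + 42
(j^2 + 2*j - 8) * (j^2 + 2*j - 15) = j^4 + 4*j^3 - 19*j^2 - 46*j + 120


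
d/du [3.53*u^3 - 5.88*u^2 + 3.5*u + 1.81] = 10.59*u^2 - 11.76*u + 3.5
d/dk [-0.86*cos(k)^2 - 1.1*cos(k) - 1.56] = (1.72*cos(k) + 1.1)*sin(k)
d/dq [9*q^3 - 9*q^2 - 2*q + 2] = 27*q^2 - 18*q - 2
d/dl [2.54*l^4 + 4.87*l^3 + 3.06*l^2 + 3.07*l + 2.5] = 10.16*l^3 + 14.61*l^2 + 6.12*l + 3.07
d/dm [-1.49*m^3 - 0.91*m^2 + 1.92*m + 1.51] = -4.47*m^2 - 1.82*m + 1.92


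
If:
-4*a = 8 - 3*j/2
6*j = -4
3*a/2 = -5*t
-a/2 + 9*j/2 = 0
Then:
No Solution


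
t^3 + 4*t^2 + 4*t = t*(t + 2)^2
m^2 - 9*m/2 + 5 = (m - 5/2)*(m - 2)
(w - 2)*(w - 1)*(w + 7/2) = w^3 + w^2/2 - 17*w/2 + 7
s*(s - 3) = s^2 - 3*s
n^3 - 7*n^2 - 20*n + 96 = (n - 8)*(n - 3)*(n + 4)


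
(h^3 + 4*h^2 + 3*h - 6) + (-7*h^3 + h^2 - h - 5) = -6*h^3 + 5*h^2 + 2*h - 11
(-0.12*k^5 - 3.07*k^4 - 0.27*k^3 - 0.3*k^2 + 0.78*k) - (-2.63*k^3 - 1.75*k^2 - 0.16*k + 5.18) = -0.12*k^5 - 3.07*k^4 + 2.36*k^3 + 1.45*k^2 + 0.94*k - 5.18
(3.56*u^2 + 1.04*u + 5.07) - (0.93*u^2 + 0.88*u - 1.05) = 2.63*u^2 + 0.16*u + 6.12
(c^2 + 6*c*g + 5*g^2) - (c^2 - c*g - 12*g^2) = 7*c*g + 17*g^2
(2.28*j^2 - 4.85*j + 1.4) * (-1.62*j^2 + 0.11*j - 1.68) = -3.6936*j^4 + 8.1078*j^3 - 6.6319*j^2 + 8.302*j - 2.352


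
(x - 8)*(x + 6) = x^2 - 2*x - 48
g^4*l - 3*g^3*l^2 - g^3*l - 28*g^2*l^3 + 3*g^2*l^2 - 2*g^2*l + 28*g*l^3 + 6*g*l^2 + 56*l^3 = (g - 2)*(g - 7*l)*(g + 4*l)*(g*l + l)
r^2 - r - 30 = (r - 6)*(r + 5)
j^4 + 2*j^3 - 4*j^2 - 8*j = j*(j - 2)*(j + 2)^2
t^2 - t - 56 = (t - 8)*(t + 7)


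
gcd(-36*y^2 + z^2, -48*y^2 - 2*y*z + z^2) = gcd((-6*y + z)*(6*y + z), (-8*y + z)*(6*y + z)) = 6*y + z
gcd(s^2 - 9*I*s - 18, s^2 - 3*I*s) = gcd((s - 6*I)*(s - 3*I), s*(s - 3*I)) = s - 3*I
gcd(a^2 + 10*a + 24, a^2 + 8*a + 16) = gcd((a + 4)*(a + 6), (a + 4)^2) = a + 4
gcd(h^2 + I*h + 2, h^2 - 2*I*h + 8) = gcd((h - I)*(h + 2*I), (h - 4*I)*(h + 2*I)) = h + 2*I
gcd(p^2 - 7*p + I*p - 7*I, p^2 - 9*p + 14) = p - 7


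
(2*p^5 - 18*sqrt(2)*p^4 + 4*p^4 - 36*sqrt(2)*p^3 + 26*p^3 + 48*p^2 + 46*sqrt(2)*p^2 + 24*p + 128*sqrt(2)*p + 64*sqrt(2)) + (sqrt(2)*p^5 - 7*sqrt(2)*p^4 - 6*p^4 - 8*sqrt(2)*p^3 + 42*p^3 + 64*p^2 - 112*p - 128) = sqrt(2)*p^5 + 2*p^5 - 25*sqrt(2)*p^4 - 2*p^4 - 44*sqrt(2)*p^3 + 68*p^3 + 46*sqrt(2)*p^2 + 112*p^2 - 88*p + 128*sqrt(2)*p - 128 + 64*sqrt(2)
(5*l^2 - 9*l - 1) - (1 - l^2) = 6*l^2 - 9*l - 2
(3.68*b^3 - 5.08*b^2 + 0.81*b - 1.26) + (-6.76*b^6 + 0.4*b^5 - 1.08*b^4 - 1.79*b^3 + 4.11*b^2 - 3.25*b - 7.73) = -6.76*b^6 + 0.4*b^5 - 1.08*b^4 + 1.89*b^3 - 0.97*b^2 - 2.44*b - 8.99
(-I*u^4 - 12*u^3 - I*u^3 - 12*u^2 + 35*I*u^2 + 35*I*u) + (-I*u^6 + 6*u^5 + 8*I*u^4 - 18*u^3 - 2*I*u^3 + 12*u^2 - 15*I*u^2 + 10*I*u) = -I*u^6 + 6*u^5 + 7*I*u^4 - 30*u^3 - 3*I*u^3 + 20*I*u^2 + 45*I*u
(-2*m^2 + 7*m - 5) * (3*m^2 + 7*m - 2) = -6*m^4 + 7*m^3 + 38*m^2 - 49*m + 10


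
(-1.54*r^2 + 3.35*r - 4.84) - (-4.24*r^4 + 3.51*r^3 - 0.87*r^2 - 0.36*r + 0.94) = 4.24*r^4 - 3.51*r^3 - 0.67*r^2 + 3.71*r - 5.78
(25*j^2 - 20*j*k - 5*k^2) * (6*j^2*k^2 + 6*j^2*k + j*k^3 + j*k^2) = 150*j^4*k^2 + 150*j^4*k - 95*j^3*k^3 - 95*j^3*k^2 - 50*j^2*k^4 - 50*j^2*k^3 - 5*j*k^5 - 5*j*k^4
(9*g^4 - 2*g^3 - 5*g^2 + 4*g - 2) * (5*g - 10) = 45*g^5 - 100*g^4 - 5*g^3 + 70*g^2 - 50*g + 20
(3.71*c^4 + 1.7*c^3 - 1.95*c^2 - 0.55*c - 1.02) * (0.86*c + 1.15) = 3.1906*c^5 + 5.7285*c^4 + 0.278*c^3 - 2.7155*c^2 - 1.5097*c - 1.173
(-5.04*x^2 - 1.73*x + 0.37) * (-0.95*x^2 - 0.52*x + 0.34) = 4.788*x^4 + 4.2643*x^3 - 1.1655*x^2 - 0.7806*x + 0.1258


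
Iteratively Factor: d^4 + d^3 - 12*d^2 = (d)*(d^3 + d^2 - 12*d) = d*(d - 3)*(d^2 + 4*d) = d*(d - 3)*(d + 4)*(d)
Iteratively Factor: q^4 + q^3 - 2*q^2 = (q + 2)*(q^3 - q^2) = (q - 1)*(q + 2)*(q^2) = q*(q - 1)*(q + 2)*(q)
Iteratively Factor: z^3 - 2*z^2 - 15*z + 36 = (z + 4)*(z^2 - 6*z + 9) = (z - 3)*(z + 4)*(z - 3)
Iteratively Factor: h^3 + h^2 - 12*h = (h - 3)*(h^2 + 4*h) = (h - 3)*(h + 4)*(h)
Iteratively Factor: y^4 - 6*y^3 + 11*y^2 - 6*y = (y - 3)*(y^3 - 3*y^2 + 2*y) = (y - 3)*(y - 2)*(y^2 - y) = y*(y - 3)*(y - 2)*(y - 1)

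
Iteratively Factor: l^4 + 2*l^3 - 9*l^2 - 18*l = (l + 2)*(l^3 - 9*l) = (l + 2)*(l + 3)*(l^2 - 3*l) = (l - 3)*(l + 2)*(l + 3)*(l)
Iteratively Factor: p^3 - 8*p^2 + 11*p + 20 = (p - 4)*(p^2 - 4*p - 5) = (p - 4)*(p + 1)*(p - 5)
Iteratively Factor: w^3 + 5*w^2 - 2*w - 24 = (w + 4)*(w^2 + w - 6) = (w - 2)*(w + 4)*(w + 3)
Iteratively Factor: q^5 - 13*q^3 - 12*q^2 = (q + 1)*(q^4 - q^3 - 12*q^2) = q*(q + 1)*(q^3 - q^2 - 12*q) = q^2*(q + 1)*(q^2 - q - 12) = q^2*(q + 1)*(q + 3)*(q - 4)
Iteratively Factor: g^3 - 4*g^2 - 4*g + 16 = (g + 2)*(g^2 - 6*g + 8) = (g - 2)*(g + 2)*(g - 4)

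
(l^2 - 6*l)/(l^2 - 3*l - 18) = l/(l + 3)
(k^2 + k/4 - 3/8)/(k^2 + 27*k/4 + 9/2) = (k - 1/2)/(k + 6)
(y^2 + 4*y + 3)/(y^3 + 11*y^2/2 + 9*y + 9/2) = 2/(2*y + 3)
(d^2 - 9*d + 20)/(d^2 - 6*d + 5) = (d - 4)/(d - 1)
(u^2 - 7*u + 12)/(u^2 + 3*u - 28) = (u - 3)/(u + 7)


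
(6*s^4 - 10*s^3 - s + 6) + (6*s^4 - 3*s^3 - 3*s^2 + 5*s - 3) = 12*s^4 - 13*s^3 - 3*s^2 + 4*s + 3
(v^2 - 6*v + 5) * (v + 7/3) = v^3 - 11*v^2/3 - 9*v + 35/3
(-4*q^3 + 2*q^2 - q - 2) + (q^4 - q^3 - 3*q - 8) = q^4 - 5*q^3 + 2*q^2 - 4*q - 10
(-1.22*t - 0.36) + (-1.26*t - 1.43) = -2.48*t - 1.79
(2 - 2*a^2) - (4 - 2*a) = -2*a^2 + 2*a - 2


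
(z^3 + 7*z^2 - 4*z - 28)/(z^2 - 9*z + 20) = (z^3 + 7*z^2 - 4*z - 28)/(z^2 - 9*z + 20)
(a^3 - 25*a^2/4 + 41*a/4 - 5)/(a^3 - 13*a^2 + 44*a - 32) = (a - 5/4)/(a - 8)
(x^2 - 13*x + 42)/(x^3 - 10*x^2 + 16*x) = (x^2 - 13*x + 42)/(x*(x^2 - 10*x + 16))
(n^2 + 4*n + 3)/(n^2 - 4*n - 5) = (n + 3)/(n - 5)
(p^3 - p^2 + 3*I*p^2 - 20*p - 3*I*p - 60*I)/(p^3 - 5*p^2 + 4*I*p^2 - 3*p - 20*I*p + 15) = (p + 4)/(p + I)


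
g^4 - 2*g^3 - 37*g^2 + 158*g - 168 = (g - 4)*(g - 3)*(g - 2)*(g + 7)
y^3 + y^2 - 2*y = y*(y - 1)*(y + 2)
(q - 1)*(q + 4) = q^2 + 3*q - 4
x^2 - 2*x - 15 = (x - 5)*(x + 3)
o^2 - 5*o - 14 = (o - 7)*(o + 2)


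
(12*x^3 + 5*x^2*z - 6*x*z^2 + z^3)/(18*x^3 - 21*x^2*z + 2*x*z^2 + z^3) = (4*x^2 + 3*x*z - z^2)/(6*x^2 - 5*x*z - z^2)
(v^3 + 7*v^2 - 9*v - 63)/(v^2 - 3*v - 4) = (-v^3 - 7*v^2 + 9*v + 63)/(-v^2 + 3*v + 4)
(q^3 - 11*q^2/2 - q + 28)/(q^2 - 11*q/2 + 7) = (q^2 - 2*q - 8)/(q - 2)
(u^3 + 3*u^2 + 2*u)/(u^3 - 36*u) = (u^2 + 3*u + 2)/(u^2 - 36)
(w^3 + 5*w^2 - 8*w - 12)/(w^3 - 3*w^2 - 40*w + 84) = (w + 1)/(w - 7)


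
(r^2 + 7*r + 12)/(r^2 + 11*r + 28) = (r + 3)/(r + 7)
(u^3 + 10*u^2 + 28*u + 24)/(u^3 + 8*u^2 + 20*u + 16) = (u + 6)/(u + 4)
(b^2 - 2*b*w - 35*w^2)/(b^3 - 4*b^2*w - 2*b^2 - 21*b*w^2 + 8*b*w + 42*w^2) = (b + 5*w)/(b^2 + 3*b*w - 2*b - 6*w)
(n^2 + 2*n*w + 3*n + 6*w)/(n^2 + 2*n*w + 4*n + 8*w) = (n + 3)/(n + 4)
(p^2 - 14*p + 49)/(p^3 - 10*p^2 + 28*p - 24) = (p^2 - 14*p + 49)/(p^3 - 10*p^2 + 28*p - 24)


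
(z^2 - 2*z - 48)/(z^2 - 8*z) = (z + 6)/z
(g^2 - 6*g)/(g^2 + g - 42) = g/(g + 7)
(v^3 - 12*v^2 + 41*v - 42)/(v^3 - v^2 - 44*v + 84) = (v^2 - 10*v + 21)/(v^2 + v - 42)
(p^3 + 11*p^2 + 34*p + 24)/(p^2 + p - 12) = (p^2 + 7*p + 6)/(p - 3)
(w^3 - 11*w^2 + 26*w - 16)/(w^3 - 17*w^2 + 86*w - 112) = (w - 1)/(w - 7)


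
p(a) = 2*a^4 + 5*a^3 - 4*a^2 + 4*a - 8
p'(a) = 8*a^3 + 15*a^2 - 8*a + 4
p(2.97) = 255.20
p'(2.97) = 322.14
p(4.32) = 1034.31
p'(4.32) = 894.35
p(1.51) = 16.53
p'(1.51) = 53.67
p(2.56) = 145.81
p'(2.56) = 216.04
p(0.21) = -7.29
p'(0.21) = 3.06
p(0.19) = -7.35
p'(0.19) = 3.08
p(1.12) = 1.63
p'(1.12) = 25.10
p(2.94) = 245.67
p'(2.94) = 313.43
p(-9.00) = 9109.00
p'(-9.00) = -4541.00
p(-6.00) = 1336.00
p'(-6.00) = -1136.00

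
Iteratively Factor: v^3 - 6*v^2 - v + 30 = (v + 2)*(v^2 - 8*v + 15) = (v - 5)*(v + 2)*(v - 3)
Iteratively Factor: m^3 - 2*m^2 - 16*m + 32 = (m - 4)*(m^2 + 2*m - 8) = (m - 4)*(m + 4)*(m - 2)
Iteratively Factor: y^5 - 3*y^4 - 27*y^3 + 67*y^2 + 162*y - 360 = (y + 3)*(y^4 - 6*y^3 - 9*y^2 + 94*y - 120) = (y - 2)*(y + 3)*(y^3 - 4*y^2 - 17*y + 60) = (y - 5)*(y - 2)*(y + 3)*(y^2 + y - 12) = (y - 5)*(y - 2)*(y + 3)*(y + 4)*(y - 3)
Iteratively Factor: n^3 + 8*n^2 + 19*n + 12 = (n + 3)*(n^2 + 5*n + 4) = (n + 3)*(n + 4)*(n + 1)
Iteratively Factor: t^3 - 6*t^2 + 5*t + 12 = (t + 1)*(t^2 - 7*t + 12) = (t - 3)*(t + 1)*(t - 4)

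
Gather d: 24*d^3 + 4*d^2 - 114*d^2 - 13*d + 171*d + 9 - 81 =24*d^3 - 110*d^2 + 158*d - 72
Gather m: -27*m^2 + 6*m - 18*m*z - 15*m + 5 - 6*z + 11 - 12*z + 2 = -27*m^2 + m*(-18*z - 9) - 18*z + 18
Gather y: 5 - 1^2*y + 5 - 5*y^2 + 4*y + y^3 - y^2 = y^3 - 6*y^2 + 3*y + 10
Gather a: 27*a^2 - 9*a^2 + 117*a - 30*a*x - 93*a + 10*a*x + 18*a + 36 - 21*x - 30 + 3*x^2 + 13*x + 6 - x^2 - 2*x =18*a^2 + a*(42 - 20*x) + 2*x^2 - 10*x + 12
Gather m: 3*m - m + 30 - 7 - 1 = 2*m + 22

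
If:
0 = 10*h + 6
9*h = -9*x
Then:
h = -3/5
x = 3/5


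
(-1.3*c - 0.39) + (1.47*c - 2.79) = 0.17*c - 3.18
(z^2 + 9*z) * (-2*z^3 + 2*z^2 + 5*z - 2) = -2*z^5 - 16*z^4 + 23*z^3 + 43*z^2 - 18*z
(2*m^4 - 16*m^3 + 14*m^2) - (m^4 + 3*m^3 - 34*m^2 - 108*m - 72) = m^4 - 19*m^3 + 48*m^2 + 108*m + 72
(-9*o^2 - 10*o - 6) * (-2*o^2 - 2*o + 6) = 18*o^4 + 38*o^3 - 22*o^2 - 48*o - 36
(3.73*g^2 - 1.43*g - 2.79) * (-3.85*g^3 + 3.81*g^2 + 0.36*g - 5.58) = -14.3605*g^5 + 19.7168*g^4 + 6.636*g^3 - 31.9581*g^2 + 6.975*g + 15.5682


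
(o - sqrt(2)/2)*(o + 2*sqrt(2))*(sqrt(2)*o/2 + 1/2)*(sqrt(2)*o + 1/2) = o^4 + 9*sqrt(2)*o^3/4 + o^2/2 - 9*sqrt(2)*o/8 - 1/2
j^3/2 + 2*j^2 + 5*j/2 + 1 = (j/2 + 1)*(j + 1)^2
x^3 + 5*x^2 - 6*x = x*(x - 1)*(x + 6)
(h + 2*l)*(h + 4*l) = h^2 + 6*h*l + 8*l^2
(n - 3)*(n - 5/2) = n^2 - 11*n/2 + 15/2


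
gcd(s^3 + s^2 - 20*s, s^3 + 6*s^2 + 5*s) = s^2 + 5*s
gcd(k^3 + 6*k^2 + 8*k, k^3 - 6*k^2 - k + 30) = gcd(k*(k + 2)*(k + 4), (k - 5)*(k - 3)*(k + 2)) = k + 2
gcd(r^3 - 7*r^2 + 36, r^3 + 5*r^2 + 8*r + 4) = r + 2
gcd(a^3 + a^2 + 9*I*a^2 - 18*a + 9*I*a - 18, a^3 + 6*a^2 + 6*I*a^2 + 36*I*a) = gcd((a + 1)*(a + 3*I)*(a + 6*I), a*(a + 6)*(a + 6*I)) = a + 6*I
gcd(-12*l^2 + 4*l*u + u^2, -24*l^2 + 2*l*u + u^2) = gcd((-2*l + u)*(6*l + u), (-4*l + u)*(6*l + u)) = 6*l + u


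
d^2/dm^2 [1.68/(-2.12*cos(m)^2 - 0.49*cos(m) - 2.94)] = (30.202368*(1 - cos(m)^2)^2 + 5.235552*cos(m)^3 - 26.379864*cos(m)^2 - 12.891312*cos(m) - 10.066896)/(2.12*cos(m)^2 + 0.49*cos(m) + 2.94)^3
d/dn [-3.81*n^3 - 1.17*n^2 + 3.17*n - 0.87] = -11.43*n^2 - 2.34*n + 3.17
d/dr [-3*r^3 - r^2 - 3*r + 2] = -9*r^2 - 2*r - 3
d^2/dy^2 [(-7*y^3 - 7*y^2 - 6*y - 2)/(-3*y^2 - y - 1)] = 2*(19*y^3 + 12*y^2 - 15*y - 3)/(27*y^6 + 27*y^5 + 36*y^4 + 19*y^3 + 12*y^2 + 3*y + 1)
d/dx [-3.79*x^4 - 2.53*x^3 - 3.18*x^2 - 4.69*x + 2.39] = -15.16*x^3 - 7.59*x^2 - 6.36*x - 4.69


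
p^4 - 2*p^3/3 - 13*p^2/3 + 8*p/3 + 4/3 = (p - 2)*(p - 1)*(p + 1/3)*(p + 2)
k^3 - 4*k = k*(k - 2)*(k + 2)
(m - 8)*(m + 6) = m^2 - 2*m - 48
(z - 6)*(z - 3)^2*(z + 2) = z^4 - 10*z^3 + 21*z^2 + 36*z - 108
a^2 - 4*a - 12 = (a - 6)*(a + 2)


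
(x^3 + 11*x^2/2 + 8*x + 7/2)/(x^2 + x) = x + 9/2 + 7/(2*x)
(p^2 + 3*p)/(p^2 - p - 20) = p*(p + 3)/(p^2 - p - 20)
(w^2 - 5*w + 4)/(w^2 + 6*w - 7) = (w - 4)/(w + 7)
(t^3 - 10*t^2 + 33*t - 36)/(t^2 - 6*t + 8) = (t^2 - 6*t + 9)/(t - 2)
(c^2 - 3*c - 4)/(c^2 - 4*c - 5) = (c - 4)/(c - 5)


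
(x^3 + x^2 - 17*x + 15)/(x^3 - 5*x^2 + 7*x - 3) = (x + 5)/(x - 1)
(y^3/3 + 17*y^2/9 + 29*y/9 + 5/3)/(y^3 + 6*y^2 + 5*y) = (3*y^2 + 14*y + 15)/(9*y*(y + 5))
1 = 1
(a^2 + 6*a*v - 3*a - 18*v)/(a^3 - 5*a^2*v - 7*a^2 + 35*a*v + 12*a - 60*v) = (-a - 6*v)/(-a^2 + 5*a*v + 4*a - 20*v)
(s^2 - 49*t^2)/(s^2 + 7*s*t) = (s - 7*t)/s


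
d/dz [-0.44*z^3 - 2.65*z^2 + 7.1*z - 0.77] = -1.32*z^2 - 5.3*z + 7.1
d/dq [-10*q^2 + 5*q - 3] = 5 - 20*q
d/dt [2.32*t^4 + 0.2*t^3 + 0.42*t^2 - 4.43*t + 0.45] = 9.28*t^3 + 0.6*t^2 + 0.84*t - 4.43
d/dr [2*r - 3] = 2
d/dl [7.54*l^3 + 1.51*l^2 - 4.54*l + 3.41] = 22.62*l^2 + 3.02*l - 4.54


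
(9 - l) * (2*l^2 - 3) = -2*l^3 + 18*l^2 + 3*l - 27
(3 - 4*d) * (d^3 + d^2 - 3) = -4*d^4 - d^3 + 3*d^2 + 12*d - 9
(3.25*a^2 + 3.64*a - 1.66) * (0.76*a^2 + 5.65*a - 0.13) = 2.47*a^4 + 21.1289*a^3 + 18.8819*a^2 - 9.8522*a + 0.2158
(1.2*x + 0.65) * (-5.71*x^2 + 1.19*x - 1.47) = -6.852*x^3 - 2.2835*x^2 - 0.9905*x - 0.9555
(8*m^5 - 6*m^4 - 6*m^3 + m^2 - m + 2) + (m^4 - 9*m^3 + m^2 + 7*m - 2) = 8*m^5 - 5*m^4 - 15*m^3 + 2*m^2 + 6*m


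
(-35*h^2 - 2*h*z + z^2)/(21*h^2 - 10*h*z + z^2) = (5*h + z)/(-3*h + z)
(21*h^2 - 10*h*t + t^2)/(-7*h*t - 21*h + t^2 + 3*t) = (-3*h + t)/(t + 3)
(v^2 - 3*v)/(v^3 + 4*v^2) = (v - 3)/(v*(v + 4))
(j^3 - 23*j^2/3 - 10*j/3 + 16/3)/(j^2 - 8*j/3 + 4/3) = (j^2 - 7*j - 8)/(j - 2)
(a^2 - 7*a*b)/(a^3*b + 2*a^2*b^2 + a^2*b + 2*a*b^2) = (a - 7*b)/(b*(a^2 + 2*a*b + a + 2*b))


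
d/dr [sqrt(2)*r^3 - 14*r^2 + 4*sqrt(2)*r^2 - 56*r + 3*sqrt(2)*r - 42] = 3*sqrt(2)*r^2 - 28*r + 8*sqrt(2)*r - 56 + 3*sqrt(2)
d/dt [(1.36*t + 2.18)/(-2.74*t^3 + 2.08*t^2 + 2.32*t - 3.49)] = (7.4528*t^3 + 15.0908*t^2 - 9.0688*t - 9.804)/(7.5076*t^6 - 11.3984*t^5 - 8.3872*t^4 + 28.7764*t^3 - 9.136*t^2 - 16.1936*t + 12.1801)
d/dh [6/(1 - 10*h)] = 60/(10*h - 1)^2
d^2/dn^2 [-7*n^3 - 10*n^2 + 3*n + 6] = -42*n - 20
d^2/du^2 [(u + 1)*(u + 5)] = 2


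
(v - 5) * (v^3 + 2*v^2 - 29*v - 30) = v^4 - 3*v^3 - 39*v^2 + 115*v + 150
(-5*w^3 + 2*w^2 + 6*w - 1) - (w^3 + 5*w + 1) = -6*w^3 + 2*w^2 + w - 2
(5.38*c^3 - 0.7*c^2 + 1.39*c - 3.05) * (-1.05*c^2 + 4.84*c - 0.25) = -5.649*c^5 + 26.7742*c^4 - 6.1925*c^3 + 10.1051*c^2 - 15.1095*c + 0.7625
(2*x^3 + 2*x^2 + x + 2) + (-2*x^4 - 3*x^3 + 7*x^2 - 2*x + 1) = -2*x^4 - x^3 + 9*x^2 - x + 3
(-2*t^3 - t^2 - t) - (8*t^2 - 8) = -2*t^3 - 9*t^2 - t + 8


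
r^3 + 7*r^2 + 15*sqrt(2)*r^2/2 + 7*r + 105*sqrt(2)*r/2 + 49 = (r + 7)*(r + sqrt(2)/2)*(r + 7*sqrt(2))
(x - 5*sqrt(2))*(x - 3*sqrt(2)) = x^2 - 8*sqrt(2)*x + 30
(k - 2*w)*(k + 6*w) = k^2 + 4*k*w - 12*w^2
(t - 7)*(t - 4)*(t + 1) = t^3 - 10*t^2 + 17*t + 28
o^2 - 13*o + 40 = (o - 8)*(o - 5)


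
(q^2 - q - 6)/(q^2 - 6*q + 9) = (q + 2)/(q - 3)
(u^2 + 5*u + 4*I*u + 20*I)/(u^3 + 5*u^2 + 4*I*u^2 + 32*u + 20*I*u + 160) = (u + 4*I)/(u^2 + 4*I*u + 32)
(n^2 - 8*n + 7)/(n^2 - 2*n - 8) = (-n^2 + 8*n - 7)/(-n^2 + 2*n + 8)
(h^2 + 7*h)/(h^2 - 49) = h/(h - 7)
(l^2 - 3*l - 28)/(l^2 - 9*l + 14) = (l + 4)/(l - 2)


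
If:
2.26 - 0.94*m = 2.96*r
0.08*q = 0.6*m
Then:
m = 2.40425531914894 - 3.14893617021277*r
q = 18.031914893617 - 23.6170212765957*r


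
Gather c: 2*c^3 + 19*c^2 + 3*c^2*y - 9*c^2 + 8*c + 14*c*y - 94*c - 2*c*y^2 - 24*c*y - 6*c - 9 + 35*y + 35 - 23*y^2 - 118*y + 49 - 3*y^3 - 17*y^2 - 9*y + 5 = 2*c^3 + c^2*(3*y + 10) + c*(-2*y^2 - 10*y - 92) - 3*y^3 - 40*y^2 - 92*y + 80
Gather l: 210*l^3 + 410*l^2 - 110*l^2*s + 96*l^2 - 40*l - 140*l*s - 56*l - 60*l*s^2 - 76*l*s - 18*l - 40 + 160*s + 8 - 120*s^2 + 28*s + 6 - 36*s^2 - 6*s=210*l^3 + l^2*(506 - 110*s) + l*(-60*s^2 - 216*s - 114) - 156*s^2 + 182*s - 26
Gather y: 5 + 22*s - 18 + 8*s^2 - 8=8*s^2 + 22*s - 21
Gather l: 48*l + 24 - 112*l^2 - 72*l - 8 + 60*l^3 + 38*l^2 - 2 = 60*l^3 - 74*l^2 - 24*l + 14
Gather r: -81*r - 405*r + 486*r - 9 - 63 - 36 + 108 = 0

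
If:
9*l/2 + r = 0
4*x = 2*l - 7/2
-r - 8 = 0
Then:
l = 16/9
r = -8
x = 1/72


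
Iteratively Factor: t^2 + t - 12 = (t + 4)*(t - 3)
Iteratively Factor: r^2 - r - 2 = (r + 1)*(r - 2)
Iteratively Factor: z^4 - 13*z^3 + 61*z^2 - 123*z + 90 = (z - 3)*(z^3 - 10*z^2 + 31*z - 30) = (z - 3)^2*(z^2 - 7*z + 10) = (z - 3)^2*(z - 2)*(z - 5)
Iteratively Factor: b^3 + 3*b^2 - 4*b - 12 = (b - 2)*(b^2 + 5*b + 6) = (b - 2)*(b + 2)*(b + 3)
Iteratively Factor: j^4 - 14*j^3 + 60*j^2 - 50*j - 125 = (j - 5)*(j^3 - 9*j^2 + 15*j + 25) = (j - 5)^2*(j^2 - 4*j - 5) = (j - 5)^3*(j + 1)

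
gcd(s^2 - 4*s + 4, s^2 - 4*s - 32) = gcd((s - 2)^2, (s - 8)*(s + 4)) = 1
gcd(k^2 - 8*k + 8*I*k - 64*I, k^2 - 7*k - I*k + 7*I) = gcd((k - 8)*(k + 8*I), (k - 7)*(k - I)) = 1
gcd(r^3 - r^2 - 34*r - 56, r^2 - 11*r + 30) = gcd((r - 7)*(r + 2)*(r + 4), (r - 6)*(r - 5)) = 1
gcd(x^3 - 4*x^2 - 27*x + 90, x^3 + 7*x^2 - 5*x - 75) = x^2 + 2*x - 15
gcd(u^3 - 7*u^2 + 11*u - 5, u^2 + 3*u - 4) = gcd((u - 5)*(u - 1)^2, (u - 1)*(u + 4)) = u - 1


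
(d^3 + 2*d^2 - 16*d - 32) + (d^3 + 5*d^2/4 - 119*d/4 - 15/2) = 2*d^3 + 13*d^2/4 - 183*d/4 - 79/2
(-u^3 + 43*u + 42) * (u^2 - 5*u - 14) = -u^5 + 5*u^4 + 57*u^3 - 173*u^2 - 812*u - 588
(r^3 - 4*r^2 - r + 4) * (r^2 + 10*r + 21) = r^5 + 6*r^4 - 20*r^3 - 90*r^2 + 19*r + 84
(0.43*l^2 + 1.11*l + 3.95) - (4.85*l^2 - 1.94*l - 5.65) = -4.42*l^2 + 3.05*l + 9.6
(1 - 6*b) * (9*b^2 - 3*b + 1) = -54*b^3 + 27*b^2 - 9*b + 1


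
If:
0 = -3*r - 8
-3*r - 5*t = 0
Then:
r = -8/3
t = 8/5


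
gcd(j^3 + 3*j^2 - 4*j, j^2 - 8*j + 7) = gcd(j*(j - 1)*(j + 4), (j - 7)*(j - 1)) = j - 1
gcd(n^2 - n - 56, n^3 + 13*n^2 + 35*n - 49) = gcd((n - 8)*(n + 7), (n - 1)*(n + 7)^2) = n + 7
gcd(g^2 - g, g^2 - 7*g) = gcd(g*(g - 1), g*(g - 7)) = g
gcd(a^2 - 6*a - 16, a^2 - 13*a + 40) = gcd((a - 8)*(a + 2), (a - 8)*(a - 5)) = a - 8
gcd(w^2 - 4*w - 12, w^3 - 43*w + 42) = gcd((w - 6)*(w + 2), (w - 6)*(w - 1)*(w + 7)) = w - 6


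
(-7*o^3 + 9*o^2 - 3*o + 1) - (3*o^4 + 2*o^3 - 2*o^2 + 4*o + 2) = -3*o^4 - 9*o^3 + 11*o^2 - 7*o - 1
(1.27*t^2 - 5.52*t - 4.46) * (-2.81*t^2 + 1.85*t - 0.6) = -3.5687*t^4 + 17.8607*t^3 + 1.5586*t^2 - 4.939*t + 2.676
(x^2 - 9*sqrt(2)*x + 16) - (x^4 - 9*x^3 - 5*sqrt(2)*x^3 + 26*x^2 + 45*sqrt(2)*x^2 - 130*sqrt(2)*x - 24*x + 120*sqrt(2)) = -x^4 + 5*sqrt(2)*x^3 + 9*x^3 - 45*sqrt(2)*x^2 - 25*x^2 + 24*x + 121*sqrt(2)*x - 120*sqrt(2) + 16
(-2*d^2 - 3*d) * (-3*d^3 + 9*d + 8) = 6*d^5 + 9*d^4 - 18*d^3 - 43*d^2 - 24*d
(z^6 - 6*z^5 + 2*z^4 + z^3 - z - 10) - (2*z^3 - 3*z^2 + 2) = z^6 - 6*z^5 + 2*z^4 - z^3 + 3*z^2 - z - 12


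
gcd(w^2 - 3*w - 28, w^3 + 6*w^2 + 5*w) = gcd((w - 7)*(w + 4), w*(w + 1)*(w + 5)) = 1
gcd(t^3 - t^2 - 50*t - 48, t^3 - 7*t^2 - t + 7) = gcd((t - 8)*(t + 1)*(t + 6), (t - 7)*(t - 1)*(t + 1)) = t + 1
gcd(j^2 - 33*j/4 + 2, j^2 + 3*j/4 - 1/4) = j - 1/4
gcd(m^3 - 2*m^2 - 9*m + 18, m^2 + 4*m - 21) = m - 3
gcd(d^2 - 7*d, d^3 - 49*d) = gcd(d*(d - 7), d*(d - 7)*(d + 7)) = d^2 - 7*d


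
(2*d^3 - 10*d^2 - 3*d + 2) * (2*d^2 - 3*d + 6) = 4*d^5 - 26*d^4 + 36*d^3 - 47*d^2 - 24*d + 12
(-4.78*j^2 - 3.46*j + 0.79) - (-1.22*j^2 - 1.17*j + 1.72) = -3.56*j^2 - 2.29*j - 0.93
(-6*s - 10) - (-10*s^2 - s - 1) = 10*s^2 - 5*s - 9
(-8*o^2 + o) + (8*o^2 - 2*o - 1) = -o - 1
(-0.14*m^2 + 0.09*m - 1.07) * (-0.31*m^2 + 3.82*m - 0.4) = 0.0434*m^4 - 0.5627*m^3 + 0.7315*m^2 - 4.1234*m + 0.428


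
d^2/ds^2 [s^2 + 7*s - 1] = 2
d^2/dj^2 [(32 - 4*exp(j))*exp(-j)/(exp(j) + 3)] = 4*(-exp(3*j) + 35*exp(2*j) + 72*exp(j) + 72)*exp(-j)/(exp(3*j) + 9*exp(2*j) + 27*exp(j) + 27)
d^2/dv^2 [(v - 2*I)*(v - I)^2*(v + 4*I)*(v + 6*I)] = 20*v^3 + 72*I*v^2 + 66*v + 96*I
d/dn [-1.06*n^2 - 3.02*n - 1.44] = -2.12*n - 3.02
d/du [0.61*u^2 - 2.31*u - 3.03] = 1.22*u - 2.31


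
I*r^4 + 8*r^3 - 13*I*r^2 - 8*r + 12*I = (r + 1)*(r - 6*I)*(r - 2*I)*(I*r - I)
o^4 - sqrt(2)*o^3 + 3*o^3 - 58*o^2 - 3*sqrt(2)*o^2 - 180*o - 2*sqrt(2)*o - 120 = (o + 1)*(o + 2)*(o - 6*sqrt(2))*(o + 5*sqrt(2))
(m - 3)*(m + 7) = m^2 + 4*m - 21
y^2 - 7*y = y*(y - 7)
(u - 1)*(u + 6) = u^2 + 5*u - 6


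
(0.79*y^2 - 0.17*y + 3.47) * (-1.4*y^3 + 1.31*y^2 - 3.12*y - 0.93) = -1.106*y^5 + 1.2729*y^4 - 7.5455*y^3 + 4.3414*y^2 - 10.6683*y - 3.2271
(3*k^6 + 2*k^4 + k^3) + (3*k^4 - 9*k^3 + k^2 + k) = 3*k^6 + 5*k^4 - 8*k^3 + k^2 + k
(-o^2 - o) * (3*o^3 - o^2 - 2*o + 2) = -3*o^5 - 2*o^4 + 3*o^3 - 2*o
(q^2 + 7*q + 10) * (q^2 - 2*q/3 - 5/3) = q^4 + 19*q^3/3 + 11*q^2/3 - 55*q/3 - 50/3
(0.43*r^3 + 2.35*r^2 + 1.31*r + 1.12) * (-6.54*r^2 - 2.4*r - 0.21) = -2.8122*r^5 - 16.401*r^4 - 14.2977*r^3 - 10.9623*r^2 - 2.9631*r - 0.2352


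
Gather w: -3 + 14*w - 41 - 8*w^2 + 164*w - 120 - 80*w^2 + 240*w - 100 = -88*w^2 + 418*w - 264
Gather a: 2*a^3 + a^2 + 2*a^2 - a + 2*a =2*a^3 + 3*a^2 + a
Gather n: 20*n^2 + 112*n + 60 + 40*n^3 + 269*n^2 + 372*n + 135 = 40*n^3 + 289*n^2 + 484*n + 195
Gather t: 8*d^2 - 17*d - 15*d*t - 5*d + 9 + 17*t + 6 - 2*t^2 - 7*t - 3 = 8*d^2 - 22*d - 2*t^2 + t*(10 - 15*d) + 12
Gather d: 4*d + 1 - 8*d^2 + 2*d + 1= -8*d^2 + 6*d + 2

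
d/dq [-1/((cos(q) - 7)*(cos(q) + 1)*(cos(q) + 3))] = (3*sin(q)^2 + 6*cos(q) + 22)*sin(q)/((cos(q) - 7)^2*(cos(q) + 1)^2*(cos(q) + 3)^2)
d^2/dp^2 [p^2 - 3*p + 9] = 2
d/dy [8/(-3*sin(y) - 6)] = 8*cos(y)/(3*(sin(y) + 2)^2)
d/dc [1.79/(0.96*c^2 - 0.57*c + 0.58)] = (1.0203 - 3.4368*c)/(0.96*c^2 - 0.57*c + 0.58)^2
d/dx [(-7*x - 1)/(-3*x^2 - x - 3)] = (21*x^2 + 7*x - (6*x + 1)*(7*x + 1) + 21)/(3*x^2 + x + 3)^2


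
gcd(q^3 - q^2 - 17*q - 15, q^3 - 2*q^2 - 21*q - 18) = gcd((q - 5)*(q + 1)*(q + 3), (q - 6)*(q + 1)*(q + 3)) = q^2 + 4*q + 3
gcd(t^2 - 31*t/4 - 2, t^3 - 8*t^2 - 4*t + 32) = t - 8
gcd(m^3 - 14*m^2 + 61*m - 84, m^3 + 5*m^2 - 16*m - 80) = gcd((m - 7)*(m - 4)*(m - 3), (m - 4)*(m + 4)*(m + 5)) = m - 4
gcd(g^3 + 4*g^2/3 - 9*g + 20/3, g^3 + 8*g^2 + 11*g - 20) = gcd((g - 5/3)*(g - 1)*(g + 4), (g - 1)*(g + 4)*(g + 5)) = g^2 + 3*g - 4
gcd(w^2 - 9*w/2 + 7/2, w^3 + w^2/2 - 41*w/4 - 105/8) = w - 7/2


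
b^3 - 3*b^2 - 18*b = b*(b - 6)*(b + 3)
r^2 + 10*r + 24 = (r + 4)*(r + 6)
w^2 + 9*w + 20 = (w + 4)*(w + 5)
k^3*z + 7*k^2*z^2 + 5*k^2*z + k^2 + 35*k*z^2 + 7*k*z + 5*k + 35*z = (k + 5)*(k + 7*z)*(k*z + 1)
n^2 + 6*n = n*(n + 6)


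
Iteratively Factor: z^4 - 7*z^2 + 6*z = (z - 1)*(z^3 + z^2 - 6*z) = (z - 1)*(z + 3)*(z^2 - 2*z) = (z - 2)*(z - 1)*(z + 3)*(z)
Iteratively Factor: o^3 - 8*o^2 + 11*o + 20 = (o - 5)*(o^2 - 3*o - 4) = (o - 5)*(o - 4)*(o + 1)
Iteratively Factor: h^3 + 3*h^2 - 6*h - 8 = (h - 2)*(h^2 + 5*h + 4) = (h - 2)*(h + 1)*(h + 4)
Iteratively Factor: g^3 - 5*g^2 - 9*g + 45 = (g - 3)*(g^2 - 2*g - 15) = (g - 5)*(g - 3)*(g + 3)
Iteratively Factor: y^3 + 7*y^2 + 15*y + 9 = (y + 3)*(y^2 + 4*y + 3) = (y + 3)^2*(y + 1)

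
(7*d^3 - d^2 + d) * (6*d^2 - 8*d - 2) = 42*d^5 - 62*d^4 - 6*d^2 - 2*d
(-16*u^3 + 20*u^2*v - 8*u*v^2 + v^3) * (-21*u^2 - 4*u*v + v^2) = 336*u^5 - 356*u^4*v + 72*u^3*v^2 + 31*u^2*v^3 - 12*u*v^4 + v^5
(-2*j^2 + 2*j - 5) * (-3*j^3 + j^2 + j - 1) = 6*j^5 - 8*j^4 + 15*j^3 - j^2 - 7*j + 5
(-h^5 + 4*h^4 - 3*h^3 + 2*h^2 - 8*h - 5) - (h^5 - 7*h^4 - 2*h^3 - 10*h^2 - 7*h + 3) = -2*h^5 + 11*h^4 - h^3 + 12*h^2 - h - 8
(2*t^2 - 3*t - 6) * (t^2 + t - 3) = 2*t^4 - t^3 - 15*t^2 + 3*t + 18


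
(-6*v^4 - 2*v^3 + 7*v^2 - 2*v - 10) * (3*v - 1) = -18*v^5 + 23*v^3 - 13*v^2 - 28*v + 10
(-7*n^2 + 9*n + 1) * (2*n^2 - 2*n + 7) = -14*n^4 + 32*n^3 - 65*n^2 + 61*n + 7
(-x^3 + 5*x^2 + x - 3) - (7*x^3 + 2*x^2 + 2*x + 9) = -8*x^3 + 3*x^2 - x - 12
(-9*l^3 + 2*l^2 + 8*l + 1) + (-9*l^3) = -18*l^3 + 2*l^2 + 8*l + 1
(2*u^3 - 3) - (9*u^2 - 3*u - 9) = 2*u^3 - 9*u^2 + 3*u + 6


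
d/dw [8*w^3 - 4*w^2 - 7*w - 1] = 24*w^2 - 8*w - 7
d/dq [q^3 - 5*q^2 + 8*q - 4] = 3*q^2 - 10*q + 8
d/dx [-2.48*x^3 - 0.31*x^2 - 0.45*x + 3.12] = -7.44*x^2 - 0.62*x - 0.45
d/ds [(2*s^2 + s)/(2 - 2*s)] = (-s^2 + 2*s + 1/2)/(s^2 - 2*s + 1)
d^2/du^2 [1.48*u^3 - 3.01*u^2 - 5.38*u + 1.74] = 8.88*u - 6.02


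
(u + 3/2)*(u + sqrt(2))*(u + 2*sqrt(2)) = u^3 + 3*u^2/2 + 3*sqrt(2)*u^2 + 4*u + 9*sqrt(2)*u/2 + 6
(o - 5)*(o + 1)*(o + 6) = o^3 + 2*o^2 - 29*o - 30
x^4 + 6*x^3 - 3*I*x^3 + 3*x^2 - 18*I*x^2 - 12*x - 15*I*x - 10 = (x + 1)*(x + 5)*(x - 2*I)*(x - I)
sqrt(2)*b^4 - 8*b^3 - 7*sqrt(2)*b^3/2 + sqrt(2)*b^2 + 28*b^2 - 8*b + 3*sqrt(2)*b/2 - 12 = (b - 3)*(b - 1)*(b - 4*sqrt(2))*(sqrt(2)*b + sqrt(2)/2)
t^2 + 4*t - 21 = (t - 3)*(t + 7)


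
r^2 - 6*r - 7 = (r - 7)*(r + 1)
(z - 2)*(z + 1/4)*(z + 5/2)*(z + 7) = z^4 + 31*z^3/4 + 3*z^2/8 - 283*z/8 - 35/4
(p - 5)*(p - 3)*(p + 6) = p^3 - 2*p^2 - 33*p + 90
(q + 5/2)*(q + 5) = q^2 + 15*q/2 + 25/2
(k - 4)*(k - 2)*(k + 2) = k^3 - 4*k^2 - 4*k + 16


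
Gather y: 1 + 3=4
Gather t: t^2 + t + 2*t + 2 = t^2 + 3*t + 2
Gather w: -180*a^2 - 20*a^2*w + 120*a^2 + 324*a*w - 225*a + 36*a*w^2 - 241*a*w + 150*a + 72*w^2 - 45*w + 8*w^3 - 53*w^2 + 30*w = -60*a^2 - 75*a + 8*w^3 + w^2*(36*a + 19) + w*(-20*a^2 + 83*a - 15)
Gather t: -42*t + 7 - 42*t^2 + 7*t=-42*t^2 - 35*t + 7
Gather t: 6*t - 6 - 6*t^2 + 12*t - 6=-6*t^2 + 18*t - 12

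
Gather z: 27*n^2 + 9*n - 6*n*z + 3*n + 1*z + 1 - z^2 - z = 27*n^2 - 6*n*z + 12*n - z^2 + 1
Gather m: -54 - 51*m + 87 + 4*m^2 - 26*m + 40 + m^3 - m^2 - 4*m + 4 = m^3 + 3*m^2 - 81*m + 77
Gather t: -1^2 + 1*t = t - 1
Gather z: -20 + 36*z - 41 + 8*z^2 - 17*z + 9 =8*z^2 + 19*z - 52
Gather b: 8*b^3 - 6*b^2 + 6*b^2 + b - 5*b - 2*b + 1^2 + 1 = 8*b^3 - 6*b + 2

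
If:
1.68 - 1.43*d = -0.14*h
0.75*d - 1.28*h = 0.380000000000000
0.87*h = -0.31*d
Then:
No Solution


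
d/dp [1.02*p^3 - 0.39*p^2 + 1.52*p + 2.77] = 3.06*p^2 - 0.78*p + 1.52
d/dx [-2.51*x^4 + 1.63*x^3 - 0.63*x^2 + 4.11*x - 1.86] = -10.04*x^3 + 4.89*x^2 - 1.26*x + 4.11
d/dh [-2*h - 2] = -2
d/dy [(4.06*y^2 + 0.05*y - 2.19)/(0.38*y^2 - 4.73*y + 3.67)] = (-19.2228*y^2 + 31.4648*y - 10.1752)/(0.1444*y^4 - 3.5948*y^3 + 25.1621*y^2 - 34.7182*y + 13.4689)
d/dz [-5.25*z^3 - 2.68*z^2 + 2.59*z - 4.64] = -15.75*z^2 - 5.36*z + 2.59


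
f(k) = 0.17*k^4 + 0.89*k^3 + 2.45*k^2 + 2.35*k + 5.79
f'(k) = 0.68*k^3 + 2.67*k^2 + 4.9*k + 2.35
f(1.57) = 20.00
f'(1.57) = 19.26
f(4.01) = 155.95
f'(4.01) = 108.78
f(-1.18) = 5.30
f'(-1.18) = -0.83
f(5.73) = 450.39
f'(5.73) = 246.02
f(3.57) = 113.51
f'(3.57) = 84.81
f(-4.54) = 34.56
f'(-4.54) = -28.50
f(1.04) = 12.08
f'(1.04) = 11.10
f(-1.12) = 5.25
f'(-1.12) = -0.74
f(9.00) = 1989.57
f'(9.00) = 758.44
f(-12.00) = 2317.59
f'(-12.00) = -847.01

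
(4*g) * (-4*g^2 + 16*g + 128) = -16*g^3 + 64*g^2 + 512*g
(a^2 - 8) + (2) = a^2 - 6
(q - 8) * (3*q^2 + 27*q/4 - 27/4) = 3*q^3 - 69*q^2/4 - 243*q/4 + 54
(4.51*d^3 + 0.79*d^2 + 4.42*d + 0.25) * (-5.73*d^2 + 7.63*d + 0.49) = -25.8423*d^5 + 29.8846*d^4 - 17.089*d^3 + 32.6792*d^2 + 4.0733*d + 0.1225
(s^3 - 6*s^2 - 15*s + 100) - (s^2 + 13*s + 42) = s^3 - 7*s^2 - 28*s + 58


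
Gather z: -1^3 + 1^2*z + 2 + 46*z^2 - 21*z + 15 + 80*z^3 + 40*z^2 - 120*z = 80*z^3 + 86*z^2 - 140*z + 16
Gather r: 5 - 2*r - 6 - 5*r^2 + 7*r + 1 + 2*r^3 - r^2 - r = 2*r^3 - 6*r^2 + 4*r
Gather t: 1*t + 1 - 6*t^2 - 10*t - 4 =-6*t^2 - 9*t - 3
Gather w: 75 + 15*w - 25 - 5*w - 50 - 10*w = 0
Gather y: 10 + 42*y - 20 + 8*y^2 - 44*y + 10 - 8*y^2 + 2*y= 0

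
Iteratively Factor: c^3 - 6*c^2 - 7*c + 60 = (c + 3)*(c^2 - 9*c + 20) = (c - 4)*(c + 3)*(c - 5)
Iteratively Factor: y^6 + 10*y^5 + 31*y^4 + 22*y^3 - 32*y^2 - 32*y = (y)*(y^5 + 10*y^4 + 31*y^3 + 22*y^2 - 32*y - 32) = y*(y + 4)*(y^4 + 6*y^3 + 7*y^2 - 6*y - 8) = y*(y + 2)*(y + 4)*(y^3 + 4*y^2 - y - 4) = y*(y - 1)*(y + 2)*(y + 4)*(y^2 + 5*y + 4) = y*(y - 1)*(y + 2)*(y + 4)^2*(y + 1)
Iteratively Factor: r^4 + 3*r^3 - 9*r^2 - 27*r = (r + 3)*(r^3 - 9*r) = (r - 3)*(r + 3)*(r^2 + 3*r) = r*(r - 3)*(r + 3)*(r + 3)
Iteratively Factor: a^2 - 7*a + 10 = (a - 2)*(a - 5)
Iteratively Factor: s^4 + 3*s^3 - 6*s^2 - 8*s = (s + 1)*(s^3 + 2*s^2 - 8*s) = s*(s + 1)*(s^2 + 2*s - 8) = s*(s + 1)*(s + 4)*(s - 2)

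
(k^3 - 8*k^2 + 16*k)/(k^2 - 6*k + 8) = k*(k - 4)/(k - 2)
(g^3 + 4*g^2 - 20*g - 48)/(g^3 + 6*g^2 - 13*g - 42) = (g^2 + 2*g - 24)/(g^2 + 4*g - 21)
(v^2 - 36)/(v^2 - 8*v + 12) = (v + 6)/(v - 2)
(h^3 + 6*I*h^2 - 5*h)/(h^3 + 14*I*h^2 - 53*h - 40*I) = h/(h + 8*I)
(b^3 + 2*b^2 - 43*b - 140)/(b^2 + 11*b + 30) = (b^2 - 3*b - 28)/(b + 6)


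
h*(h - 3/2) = h^2 - 3*h/2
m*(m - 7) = m^2 - 7*m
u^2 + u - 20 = (u - 4)*(u + 5)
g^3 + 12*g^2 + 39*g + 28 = (g + 1)*(g + 4)*(g + 7)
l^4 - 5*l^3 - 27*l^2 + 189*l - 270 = (l - 5)*(l - 3)^2*(l + 6)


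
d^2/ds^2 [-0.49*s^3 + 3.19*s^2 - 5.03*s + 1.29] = 6.38 - 2.94*s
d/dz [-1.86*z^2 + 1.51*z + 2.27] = 1.51 - 3.72*z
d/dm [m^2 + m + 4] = 2*m + 1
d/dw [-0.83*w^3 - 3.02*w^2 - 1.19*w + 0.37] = -2.49*w^2 - 6.04*w - 1.19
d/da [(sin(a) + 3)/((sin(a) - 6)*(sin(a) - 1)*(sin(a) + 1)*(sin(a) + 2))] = (-3*sin(a)^3 - 4*sin(a)^2 + 49*sin(a) + 78)*sin(a)/((sin(a) - 6)^2*(sin(a) + 2)^2*cos(a)^3)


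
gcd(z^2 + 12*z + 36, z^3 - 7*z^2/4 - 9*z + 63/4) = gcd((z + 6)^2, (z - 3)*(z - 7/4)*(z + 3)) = 1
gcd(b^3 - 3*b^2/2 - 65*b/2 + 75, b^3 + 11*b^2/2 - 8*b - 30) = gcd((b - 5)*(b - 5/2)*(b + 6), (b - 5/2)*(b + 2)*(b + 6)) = b^2 + 7*b/2 - 15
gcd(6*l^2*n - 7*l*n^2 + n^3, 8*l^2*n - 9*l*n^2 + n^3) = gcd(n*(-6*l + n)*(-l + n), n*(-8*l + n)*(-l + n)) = l*n - n^2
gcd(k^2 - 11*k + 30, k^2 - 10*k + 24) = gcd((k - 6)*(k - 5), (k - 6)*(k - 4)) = k - 6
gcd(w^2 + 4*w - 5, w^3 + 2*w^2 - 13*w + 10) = w^2 + 4*w - 5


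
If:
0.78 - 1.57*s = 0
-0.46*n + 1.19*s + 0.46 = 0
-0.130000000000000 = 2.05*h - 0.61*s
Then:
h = 0.08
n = 2.29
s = 0.50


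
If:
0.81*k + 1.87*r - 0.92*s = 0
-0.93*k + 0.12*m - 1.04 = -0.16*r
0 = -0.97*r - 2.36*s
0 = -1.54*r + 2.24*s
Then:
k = 0.00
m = 8.67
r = 0.00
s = 0.00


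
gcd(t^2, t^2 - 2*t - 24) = 1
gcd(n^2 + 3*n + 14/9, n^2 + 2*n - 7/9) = n + 7/3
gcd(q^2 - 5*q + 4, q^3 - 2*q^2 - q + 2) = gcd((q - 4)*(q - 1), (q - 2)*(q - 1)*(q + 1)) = q - 1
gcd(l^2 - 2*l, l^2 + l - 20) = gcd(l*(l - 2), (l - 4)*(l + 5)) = 1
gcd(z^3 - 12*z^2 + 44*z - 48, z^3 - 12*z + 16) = z - 2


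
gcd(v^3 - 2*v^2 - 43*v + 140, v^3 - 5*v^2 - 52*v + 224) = v^2 + 3*v - 28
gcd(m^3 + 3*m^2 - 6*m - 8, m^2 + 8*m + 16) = m + 4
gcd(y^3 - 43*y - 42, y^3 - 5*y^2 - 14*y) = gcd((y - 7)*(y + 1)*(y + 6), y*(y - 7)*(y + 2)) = y - 7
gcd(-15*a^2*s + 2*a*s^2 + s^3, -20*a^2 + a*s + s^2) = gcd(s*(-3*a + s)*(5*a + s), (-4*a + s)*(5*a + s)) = 5*a + s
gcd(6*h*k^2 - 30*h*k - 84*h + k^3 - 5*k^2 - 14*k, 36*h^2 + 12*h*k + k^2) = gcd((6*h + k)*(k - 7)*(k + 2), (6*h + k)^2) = 6*h + k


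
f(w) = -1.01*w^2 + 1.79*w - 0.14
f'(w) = 1.79 - 2.02*w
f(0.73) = 0.63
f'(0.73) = 0.32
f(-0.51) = -1.32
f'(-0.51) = 2.82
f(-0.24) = -0.63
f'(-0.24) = 2.27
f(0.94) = 0.65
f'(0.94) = -0.11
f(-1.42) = -4.72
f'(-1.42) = 4.66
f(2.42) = -1.72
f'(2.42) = -3.10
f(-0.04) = -0.21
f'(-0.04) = 1.87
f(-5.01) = -34.46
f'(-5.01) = 11.91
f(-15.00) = -254.24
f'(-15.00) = 32.09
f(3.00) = -3.86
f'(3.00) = -4.27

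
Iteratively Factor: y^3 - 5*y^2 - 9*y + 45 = (y - 5)*(y^2 - 9) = (y - 5)*(y + 3)*(y - 3)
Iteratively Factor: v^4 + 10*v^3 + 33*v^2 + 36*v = (v + 3)*(v^3 + 7*v^2 + 12*v) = (v + 3)*(v + 4)*(v^2 + 3*v) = v*(v + 3)*(v + 4)*(v + 3)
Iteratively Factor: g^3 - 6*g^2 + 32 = (g - 4)*(g^2 - 2*g - 8) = (g - 4)^2*(g + 2)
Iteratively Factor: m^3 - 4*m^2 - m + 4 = (m - 1)*(m^2 - 3*m - 4) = (m - 1)*(m + 1)*(m - 4)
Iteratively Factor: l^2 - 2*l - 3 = (l + 1)*(l - 3)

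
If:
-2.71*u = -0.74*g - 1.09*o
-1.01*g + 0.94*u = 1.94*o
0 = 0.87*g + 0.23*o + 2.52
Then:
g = -3.32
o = 1.60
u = -0.26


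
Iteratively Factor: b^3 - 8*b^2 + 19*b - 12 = (b - 4)*(b^2 - 4*b + 3) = (b - 4)*(b - 3)*(b - 1)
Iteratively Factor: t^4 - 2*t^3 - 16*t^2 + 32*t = (t + 4)*(t^3 - 6*t^2 + 8*t) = (t - 4)*(t + 4)*(t^2 - 2*t) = (t - 4)*(t - 2)*(t + 4)*(t)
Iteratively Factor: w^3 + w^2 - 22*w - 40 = (w - 5)*(w^2 + 6*w + 8) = (w - 5)*(w + 2)*(w + 4)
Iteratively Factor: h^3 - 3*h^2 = (h)*(h^2 - 3*h) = h^2*(h - 3)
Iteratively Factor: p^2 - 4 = (p + 2)*(p - 2)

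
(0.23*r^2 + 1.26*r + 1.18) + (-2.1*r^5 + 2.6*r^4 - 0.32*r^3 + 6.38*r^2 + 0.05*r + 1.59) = -2.1*r^5 + 2.6*r^4 - 0.32*r^3 + 6.61*r^2 + 1.31*r + 2.77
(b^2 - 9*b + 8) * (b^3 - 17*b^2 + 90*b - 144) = b^5 - 26*b^4 + 251*b^3 - 1090*b^2 + 2016*b - 1152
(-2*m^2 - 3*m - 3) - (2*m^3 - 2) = -2*m^3 - 2*m^2 - 3*m - 1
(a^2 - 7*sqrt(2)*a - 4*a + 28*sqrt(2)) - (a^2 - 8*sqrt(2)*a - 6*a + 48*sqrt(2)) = sqrt(2)*a + 2*a - 20*sqrt(2)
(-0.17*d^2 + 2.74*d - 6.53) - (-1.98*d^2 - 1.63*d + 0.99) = 1.81*d^2 + 4.37*d - 7.52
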